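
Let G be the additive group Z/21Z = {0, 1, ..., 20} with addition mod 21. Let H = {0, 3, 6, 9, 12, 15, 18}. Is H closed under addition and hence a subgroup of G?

|H| = 7 divides |G| = 21, consistent with Lagrange.
H contains the identity, every element's inverse is in H, and H is closed under +: it is a subgroup.
In fact H = ⟨18⟩.

Yes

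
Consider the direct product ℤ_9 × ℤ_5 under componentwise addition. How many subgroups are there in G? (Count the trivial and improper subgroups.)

6

|G| = 45, so by Lagrange every subgroup order divides 45. Divisors: 1, 3, 5, 9, 15, 45.
Subgroups by order — order 1: 1; order 3: 1; order 5: 1; order 9: 1; order 15: 1; order 45: 1.
Total: 1 + 1 + 1 + 1 + 1 + 1 = 6.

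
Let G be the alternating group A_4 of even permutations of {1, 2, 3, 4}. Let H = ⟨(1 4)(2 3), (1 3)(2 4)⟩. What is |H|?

4

|⟨(1 4)(2 3)⟩| = 2 and |⟨(1 3)(2 4)⟩| = 2, so |H| is a multiple of lcm(2, 2) = 2 and divides |G| = 12.
Closing under the operation: H = {e, (1 2)(3 4), (1 3)(2 4), (1 4)(2 3)}, so |H| = 4.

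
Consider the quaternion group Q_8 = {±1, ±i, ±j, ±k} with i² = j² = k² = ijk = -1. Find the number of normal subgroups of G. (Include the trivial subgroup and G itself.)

G has 6 subgroups. Checking conjugation-invariance by order — order 1: 1/1 normal; order 2: 1/1 normal; order 4: 3/3 normal; order 8: 1/1 normal.
Total normal subgroups: 6.

6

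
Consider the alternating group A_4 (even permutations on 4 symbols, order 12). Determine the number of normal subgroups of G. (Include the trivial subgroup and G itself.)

G has 10 subgroups. Checking conjugation-invariance by order — order 1: 1/1 normal; order 2: 0/3 normal; order 3: 0/4 normal; order 4: 1/1 normal; order 12: 1/1 normal.
Total normal subgroups: 3.

3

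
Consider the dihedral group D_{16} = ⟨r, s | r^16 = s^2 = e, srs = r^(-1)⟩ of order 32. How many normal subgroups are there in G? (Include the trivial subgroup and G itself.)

8

G has 36 subgroups. Checking conjugation-invariance by order — order 1: 1/1 normal; order 2: 1/17 normal; order 4: 1/9 normal; order 8: 1/5 normal; order 16: 3/3 normal; order 32: 1/1 normal.
Total normal subgroups: 8.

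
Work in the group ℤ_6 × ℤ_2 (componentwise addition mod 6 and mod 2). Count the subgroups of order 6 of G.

|G| = 12 and 6 | 12, so subgroups of order 6 are possible by Lagrange.
The subgroups of order 6 are: {(0,0), (0,1), (2,0), (2,1), (4,0), (4,1)}; {(0,0), (1,0), (2,0), (3,0), (4,0), (5,0)}; {(0,0), (1,1), (2,0), (3,1), (4,0), (5,1)}.
So G has 3 subgroups of order 6.

3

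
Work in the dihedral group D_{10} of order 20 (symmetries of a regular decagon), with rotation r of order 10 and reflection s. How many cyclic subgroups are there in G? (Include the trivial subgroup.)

Each element a generates a cyclic subgroup ⟨a⟩; distinct elements may generate the same one (a cyclic group of order d has φ(d) generators).
Cyclic subgroups by order — order 1: 1; order 2: 11; order 5: 1; order 10: 1.
Total: 14.

14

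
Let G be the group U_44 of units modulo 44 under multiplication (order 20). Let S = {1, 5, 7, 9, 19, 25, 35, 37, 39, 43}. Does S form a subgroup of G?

|S| = 10 divides |G| = 20, consistent with Lagrange.
S contains the identity, every element's inverse is in S, and S is closed under ·: it is a subgroup.
In fact S = ⟨35⟩.

Yes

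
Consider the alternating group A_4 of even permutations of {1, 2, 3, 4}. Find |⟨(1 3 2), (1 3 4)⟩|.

|⟨(1 3 2)⟩| = 3 and |⟨(1 3 4)⟩| = 3, so |H| is a multiple of lcm(3, 3) = 3 and divides |G| = 12.
Closing {(1 3 2), (1 3 4)} under the group operation gives all of G, so |H| = 12.

12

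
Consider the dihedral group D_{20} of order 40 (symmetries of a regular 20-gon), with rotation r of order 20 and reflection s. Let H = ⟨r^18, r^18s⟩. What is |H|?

|⟨r^18⟩| = 10 and |⟨r^18s⟩| = 2, so |H| is a multiple of lcm(10, 2) = 10 and divides |G| = 40.
Closing under the operation: H = {e, r^2, r^4, r^6, r^8, r^10, r^12, r^14, r^16, r^18, s, r^2s, r^4s, r^6s, r^8s, r^10s, r^12s, r^14s, r^16s, r^18s}, so |H| = 20.

20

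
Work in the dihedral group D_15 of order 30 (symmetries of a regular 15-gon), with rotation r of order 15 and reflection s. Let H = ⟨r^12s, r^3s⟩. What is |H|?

10

|⟨r^12s⟩| = 2 and |⟨r^3s⟩| = 2, so |H| is a multiple of lcm(2, 2) = 2 and divides |G| = 30.
Closing under the operation: H = {e, r^3, r^6, r^9, r^12, s, r^3s, r^6s, r^9s, r^12s}, so |H| = 10.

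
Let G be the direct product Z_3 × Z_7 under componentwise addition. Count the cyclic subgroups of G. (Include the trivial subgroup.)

Each element a generates a cyclic subgroup ⟨a⟩; distinct elements may generate the same one (a cyclic group of order d has φ(d) generators).
Cyclic subgroups by order — order 1: 1; order 3: 1; order 7: 1; order 21: 1.
Total: 4.

4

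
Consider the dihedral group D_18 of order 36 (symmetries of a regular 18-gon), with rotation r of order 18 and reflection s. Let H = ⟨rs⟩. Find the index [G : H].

|⟨rs⟩| = 2 and |G| = 36.
By Lagrange, [G : H] = |G|/|H| = 36/2 = 18.

18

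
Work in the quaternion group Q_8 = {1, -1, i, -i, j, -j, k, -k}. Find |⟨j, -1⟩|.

|⟨j⟩| = 4 and |⟨-1⟩| = 2, so |H| is a multiple of lcm(4, 2) = 4 and divides |G| = 8.
Closing under the operation: H = {1, -1, j, -j}, so |H| = 4.

4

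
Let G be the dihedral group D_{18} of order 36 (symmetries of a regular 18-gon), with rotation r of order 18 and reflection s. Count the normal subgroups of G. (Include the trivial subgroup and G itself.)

9

G has 45 subgroups. Checking conjugation-invariance by order — order 1: 1/1 normal; order 2: 1/19 normal; order 3: 1/1 normal; order 4: 0/9 normal; order 6: 1/7 normal; order 9: 1/1 normal; order 12: 0/3 normal; order 18: 3/3 normal; order 36: 1/1 normal.
Total normal subgroups: 9.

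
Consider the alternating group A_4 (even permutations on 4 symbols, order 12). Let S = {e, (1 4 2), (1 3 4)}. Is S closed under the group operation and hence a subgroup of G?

(1 3 4) ∈ S but its inverse (1 4 3) ∉ S, so S is not a subgroup.

No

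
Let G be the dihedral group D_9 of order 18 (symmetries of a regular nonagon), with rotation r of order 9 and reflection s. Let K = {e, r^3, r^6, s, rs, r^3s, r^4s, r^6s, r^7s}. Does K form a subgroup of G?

Closure fails: s · r^7s = r^2 ∉ K. So K is not a subgroup.

No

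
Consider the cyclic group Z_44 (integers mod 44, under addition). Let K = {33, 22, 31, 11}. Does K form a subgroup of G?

The identity 0 ∉ K, so K is not a subgroup.

No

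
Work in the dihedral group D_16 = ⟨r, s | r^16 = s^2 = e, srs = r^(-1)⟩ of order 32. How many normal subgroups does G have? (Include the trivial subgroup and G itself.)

8

G has 36 subgroups. Checking conjugation-invariance by order — order 1: 1/1 normal; order 2: 1/17 normal; order 4: 1/9 normal; order 8: 1/5 normal; order 16: 3/3 normal; order 32: 1/1 normal.
Total normal subgroups: 8.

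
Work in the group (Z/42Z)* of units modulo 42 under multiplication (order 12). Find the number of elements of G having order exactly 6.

6

The elements of order 6 are: 5, 11, 17, 19, 23, 31.
That's 6.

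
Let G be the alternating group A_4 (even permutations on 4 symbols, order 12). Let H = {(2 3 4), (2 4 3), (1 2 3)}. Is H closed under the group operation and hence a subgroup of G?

No

The identity e ∉ H, so H is not a subgroup.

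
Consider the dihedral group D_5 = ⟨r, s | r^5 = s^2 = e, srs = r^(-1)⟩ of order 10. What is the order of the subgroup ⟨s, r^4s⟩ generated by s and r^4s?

|⟨s⟩| = 2 and |⟨r^4s⟩| = 2, so |H| is a multiple of lcm(2, 2) = 2 and divides |G| = 10.
Closing {s, r^4s} under the group operation gives all of G, so |H| = 10.

10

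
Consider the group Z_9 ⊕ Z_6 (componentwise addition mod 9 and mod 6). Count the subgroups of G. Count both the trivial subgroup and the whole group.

20

|G| = 54, so by Lagrange every subgroup order divides 54. Divisors: 1, 2, 3, 6, 9, 18, 27, 54.
Subgroups by order — order 1: 1; order 2: 1; order 3: 4; order 6: 4; order 9: 4; order 18: 4; order 27: 1; order 54: 1.
Total: 1 + 1 + 4 + 4 + 4 + 4 + 1 + 1 = 20.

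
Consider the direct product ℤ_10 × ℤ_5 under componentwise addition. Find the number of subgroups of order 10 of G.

|G| = 50 and 10 | 50, so subgroups of order 10 are possible by Lagrange.
The subgroups of order 10 are: {(0,0), (0,1), (0,2), (0,3), (0,4), (5,0), (5,1), (5,2), (5,3), (5,4)}; {(0,0), (1,0), (2,0), (3,0), (4,0), (5,0), (6,0), (7,0), (8,0), (9,0)}; {(0,0), (1,1), (2,2), (3,3), (4,4), (5,0), (6,1), (7,2), (8,3), (9,4)}; {(0,0), (1,2), (2,4), (3,1), (4,3), (5,0), (6,2), (7,4), (8,1), (9,3)}; … (6 in all).
So G has 6 subgroups of order 10.

6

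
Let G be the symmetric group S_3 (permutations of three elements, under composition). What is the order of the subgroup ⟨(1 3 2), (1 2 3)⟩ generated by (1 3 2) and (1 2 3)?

3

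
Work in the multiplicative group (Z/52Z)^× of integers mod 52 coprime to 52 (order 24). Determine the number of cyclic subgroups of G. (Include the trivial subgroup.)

12

A cyclic subgroup of order d is generated by each of its φ(d) elements of order d, so the cyclic subgroups of order d number (#elements of order d)/φ(d).
Cyclic subgroups by order — order 1: 1; order 2: 3; order 3: 1; order 4: 2; order 6: 3; order 12: 2.
Total: 12.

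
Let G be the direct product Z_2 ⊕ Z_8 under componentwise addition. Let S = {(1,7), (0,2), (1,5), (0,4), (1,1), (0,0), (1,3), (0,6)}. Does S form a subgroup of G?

|S| = 8 divides |G| = 16, consistent with Lagrange.
S contains the identity, every element's inverse is in S, and S is closed under +: it is a subgroup.
In fact S = ⟨(1,5)⟩.

Yes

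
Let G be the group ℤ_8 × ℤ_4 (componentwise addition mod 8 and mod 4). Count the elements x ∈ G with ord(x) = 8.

An element (a,b) has order lcm(ord(a), ord(b)); count pairs with lcm equal to 8.
Enumerating gives 16 such elements.

16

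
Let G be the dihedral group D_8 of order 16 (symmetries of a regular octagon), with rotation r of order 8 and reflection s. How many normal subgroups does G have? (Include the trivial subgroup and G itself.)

G has 19 subgroups. Checking conjugation-invariance by order — order 1: 1/1 normal; order 2: 1/9 normal; order 4: 1/5 normal; order 8: 3/3 normal; order 16: 1/1 normal.
Total normal subgroups: 7.

7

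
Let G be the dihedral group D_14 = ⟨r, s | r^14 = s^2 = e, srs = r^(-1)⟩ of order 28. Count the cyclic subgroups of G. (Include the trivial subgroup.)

Each element a generates a cyclic subgroup ⟨a⟩; distinct elements may generate the same one (a cyclic group of order d has φ(d) generators).
Cyclic subgroups by order — order 1: 1; order 2: 15; order 7: 1; order 14: 1.
Total: 18.

18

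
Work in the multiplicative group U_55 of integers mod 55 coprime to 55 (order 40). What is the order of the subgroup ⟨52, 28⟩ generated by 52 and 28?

20

|⟨52⟩| = 20 and |⟨28⟩| = 20, so |H| is a multiple of lcm(20, 20) = 20 and divides |G| = 40.
Closing under the operation: H = {1, 2, 4, 7, 8, 9, 13, 14, 16, 17, 18, 26, 28, 31, 32, 34, 36, 43, 49, 52}, so |H| = 20.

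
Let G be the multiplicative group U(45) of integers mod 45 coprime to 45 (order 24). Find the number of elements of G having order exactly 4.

4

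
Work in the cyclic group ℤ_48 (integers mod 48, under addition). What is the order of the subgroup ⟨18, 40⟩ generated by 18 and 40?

|⟨18⟩| = 8 and |⟨40⟩| = 6, so |H| is a multiple of lcm(8, 6) = 24 and divides |G| = 48.
Closing under the operation: H = {0, 2, 4, 6, 8, 10, 12, 14, 16, 18, 20, 22, 24, 26, 28, 30, 32, 34, 36, 38, 40, 42, 44, 46}, so |H| = 24.

24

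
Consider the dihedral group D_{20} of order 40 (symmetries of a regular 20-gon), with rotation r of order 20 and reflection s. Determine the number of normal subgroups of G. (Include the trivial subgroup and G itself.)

G has 48 subgroups. Checking conjugation-invariance by order — order 1: 1/1 normal; order 2: 1/21 normal; order 4: 1/11 normal; order 5: 1/1 normal; order 8: 0/5 normal; order 10: 1/5 normal; order 20: 3/3 normal; order 40: 1/1 normal.
Total normal subgroups: 9.

9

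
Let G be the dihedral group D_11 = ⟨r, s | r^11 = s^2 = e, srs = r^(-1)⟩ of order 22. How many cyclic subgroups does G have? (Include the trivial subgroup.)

13

A cyclic subgroup of order d is generated by each of its φ(d) elements of order d, so the cyclic subgroups of order d number (#elements of order d)/φ(d).
Cyclic subgroups by order — order 1: 1; order 2: 11; order 11: 1.
Total: 13.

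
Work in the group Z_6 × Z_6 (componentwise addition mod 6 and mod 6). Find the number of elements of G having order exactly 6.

24

An element (a,b) has order lcm(ord(a), ord(b)); count pairs with lcm equal to 6.
Enumerating gives 24 such elements.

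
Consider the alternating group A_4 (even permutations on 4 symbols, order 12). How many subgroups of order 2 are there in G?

3

|G| = 12 and 2 | 12, so subgroups of order 2 are possible by Lagrange.
The subgroups of order 2 are: {e, (1 2)(3 4)}; {e, (1 3)(2 4)}; {e, (1 4)(2 3)}.
So G has 3 subgroups of order 2.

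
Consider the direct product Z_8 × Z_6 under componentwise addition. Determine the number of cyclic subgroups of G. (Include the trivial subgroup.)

16

Group the elements of G by the cyclic subgroup they generate; each cyclic subgroup of order d accounts for φ(d) elements.
Cyclic subgroups by order — order 1: 1; order 2: 3; order 3: 1; order 4: 2; order 6: 3; order 8: 2; order 12: 2; order 24: 2.
Total: 16.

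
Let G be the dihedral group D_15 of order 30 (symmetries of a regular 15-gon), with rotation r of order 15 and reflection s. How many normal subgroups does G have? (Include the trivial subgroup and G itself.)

5

G has 28 subgroups. Checking conjugation-invariance by order — order 1: 1/1 normal; order 2: 0/15 normal; order 3: 1/1 normal; order 5: 1/1 normal; order 6: 0/5 normal; order 10: 0/3 normal; order 15: 1/1 normal; order 30: 1/1 normal.
Total normal subgroups: 5.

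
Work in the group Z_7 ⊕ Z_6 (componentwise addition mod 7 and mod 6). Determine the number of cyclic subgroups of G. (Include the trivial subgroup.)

A cyclic subgroup of order d is generated by each of its φ(d) elements of order d, so the cyclic subgroups of order d number (#elements of order d)/φ(d).
Cyclic subgroups by order — order 1: 1; order 2: 1; order 3: 1; order 6: 1; order 7: 1; order 14: 1; order 21: 1; order 42: 1.
Total: 8.

8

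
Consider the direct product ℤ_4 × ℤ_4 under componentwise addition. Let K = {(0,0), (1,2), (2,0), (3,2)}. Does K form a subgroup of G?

|K| = 4 divides |G| = 16, consistent with Lagrange.
K contains the identity, every element's inverse is in K, and K is closed under +: it is a subgroup.
In fact K = ⟨(3,2)⟩.

Yes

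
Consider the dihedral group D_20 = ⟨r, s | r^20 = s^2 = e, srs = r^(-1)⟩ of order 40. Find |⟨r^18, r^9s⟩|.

|⟨r^18⟩| = 10 and |⟨r^9s⟩| = 2, so |H| is a multiple of lcm(10, 2) = 10 and divides |G| = 40.
Closing under the operation: H = {e, r^2, r^4, r^6, r^8, r^10, r^12, r^14, r^16, r^18, rs, r^3s, r^5s, r^7s, r^9s, r^11s, r^13s, r^15s, r^17s, r^19s}, so |H| = 20.

20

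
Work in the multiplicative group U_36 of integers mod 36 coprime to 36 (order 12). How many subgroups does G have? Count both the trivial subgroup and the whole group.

10

|G| = 12, so by Lagrange every subgroup order divides 12. Divisors: 1, 2, 3, 4, 6, 12.
Subgroups by order — order 1: 1; order 2: 3; order 3: 1; order 4: 1; order 6: 3; order 12: 1.
Total: 1 + 3 + 1 + 1 + 3 + 1 = 10.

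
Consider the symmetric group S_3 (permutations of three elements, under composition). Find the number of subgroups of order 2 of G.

3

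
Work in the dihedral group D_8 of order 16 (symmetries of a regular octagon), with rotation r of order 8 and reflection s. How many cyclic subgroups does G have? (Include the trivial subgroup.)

12

Each element a generates a cyclic subgroup ⟨a⟩; distinct elements may generate the same one (a cyclic group of order d has φ(d) generators).
Cyclic subgroups by order — order 1: 1; order 2: 9; order 4: 1; order 8: 1.
Total: 12.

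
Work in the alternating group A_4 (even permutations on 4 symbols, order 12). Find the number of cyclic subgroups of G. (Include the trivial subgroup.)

Each element a generates a cyclic subgroup ⟨a⟩; distinct elements may generate the same one (a cyclic group of order d has φ(d) generators).
Cyclic subgroups by order — order 1: 1; order 2: 3; order 3: 4.
Total: 8.

8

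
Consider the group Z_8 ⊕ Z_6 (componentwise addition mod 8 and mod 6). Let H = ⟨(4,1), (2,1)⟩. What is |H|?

24

|⟨(4,1)⟩| = 6 and |⟨(2,1)⟩| = 12, so |H| is a multiple of lcm(6, 12) = 12 and divides |G| = 48.
Closing under the operation: H = {(0,0), (0,1), (0,2), (0,3), (0,4), (0,5), (2,0), (2,1), (2,2), (2,3), (2,4), (2,5), (4,0), (4,1), (4,2), (4,3), (4,4), (4,5), (6,0), (6,1), (6,2), (6,3), (6,4), (6,5)}, so |H| = 24.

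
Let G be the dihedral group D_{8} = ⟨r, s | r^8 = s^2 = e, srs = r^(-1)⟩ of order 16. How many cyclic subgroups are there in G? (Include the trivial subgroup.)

Group the elements of G by the cyclic subgroup they generate; each cyclic subgroup of order d accounts for φ(d) elements.
Cyclic subgroups by order — order 1: 1; order 2: 9; order 4: 1; order 8: 1.
Total: 12.

12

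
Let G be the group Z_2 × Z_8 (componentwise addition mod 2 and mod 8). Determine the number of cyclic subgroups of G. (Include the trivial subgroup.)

Group the elements of G by the cyclic subgroup they generate; each cyclic subgroup of order d accounts for φ(d) elements.
Cyclic subgroups by order — order 1: 1; order 2: 3; order 4: 2; order 8: 2.
Total: 8.

8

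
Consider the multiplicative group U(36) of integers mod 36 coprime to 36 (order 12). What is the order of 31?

6

Compute successive powers of 31 mod 36: 31, 25, 19, 13, 7, 1; 31^6 ≡ 1 (mod 36).
So |⟨31⟩| = 6.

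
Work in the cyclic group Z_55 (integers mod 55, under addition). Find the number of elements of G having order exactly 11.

10

In a cyclic group of order 55, the number of elements of order d (for d | 55) is φ(d).
φ(11) = 10.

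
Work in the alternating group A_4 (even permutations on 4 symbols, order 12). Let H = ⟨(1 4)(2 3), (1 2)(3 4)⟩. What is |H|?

4

|⟨(1 4)(2 3)⟩| = 2 and |⟨(1 2)(3 4)⟩| = 2, so |H| is a multiple of lcm(2, 2) = 2 and divides |G| = 12.
Closing under the operation: H = {e, (1 2)(3 4), (1 3)(2 4), (1 4)(2 3)}, so |H| = 4.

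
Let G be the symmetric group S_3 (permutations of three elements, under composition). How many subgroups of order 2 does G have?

3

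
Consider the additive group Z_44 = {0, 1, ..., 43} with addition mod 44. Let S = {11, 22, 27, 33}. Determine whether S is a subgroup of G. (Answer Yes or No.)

No

The identity 0 ∉ S, so S is not a subgroup.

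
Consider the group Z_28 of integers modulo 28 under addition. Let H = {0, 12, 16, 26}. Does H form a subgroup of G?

No

26 ∈ H but its inverse 2 ∉ H, so H is not a subgroup.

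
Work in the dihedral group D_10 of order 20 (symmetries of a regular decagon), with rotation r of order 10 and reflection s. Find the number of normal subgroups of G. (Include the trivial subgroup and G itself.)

G has 22 subgroups. Checking conjugation-invariance by order — order 1: 1/1 normal; order 2: 1/11 normal; order 4: 0/5 normal; order 5: 1/1 normal; order 10: 3/3 normal; order 20: 1/1 normal.
Total normal subgroups: 7.

7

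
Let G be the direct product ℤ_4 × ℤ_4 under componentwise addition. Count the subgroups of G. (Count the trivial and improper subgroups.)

|G| = 16, so by Lagrange every subgroup order divides 16. Divisors: 1, 2, 4, 8, 16.
Subgroups by order — order 1: 1; order 2: 3; order 4: 7; order 8: 3; order 16: 1.
Total: 1 + 3 + 7 + 3 + 1 = 15.

15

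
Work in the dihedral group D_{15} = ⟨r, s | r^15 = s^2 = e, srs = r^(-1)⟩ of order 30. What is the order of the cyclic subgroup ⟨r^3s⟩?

2

Computing powers of r^3s: the smallest k with (r^3s)^k = e is k = 2.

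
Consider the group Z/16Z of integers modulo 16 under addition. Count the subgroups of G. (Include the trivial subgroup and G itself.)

5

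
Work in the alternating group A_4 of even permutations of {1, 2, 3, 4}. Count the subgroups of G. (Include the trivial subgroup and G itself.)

10

|G| = 12, so by Lagrange every subgroup order divides 12. Divisors: 1, 2, 3, 4, 6, 12.
Subgroups by order — order 1: 1; order 2: 3; order 3: 4; order 4: 1; order 6: 0; order 12: 1.
Total: 1 + 3 + 4 + 1 + 0 + 1 = 10.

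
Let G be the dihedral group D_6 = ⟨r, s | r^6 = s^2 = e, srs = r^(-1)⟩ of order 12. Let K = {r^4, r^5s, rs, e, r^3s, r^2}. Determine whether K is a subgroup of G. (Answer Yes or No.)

Yes

|K| = 6 divides |G| = 12, consistent with Lagrange.
K contains the identity, every element's inverse is in K, and K is closed under ·: it is a subgroup.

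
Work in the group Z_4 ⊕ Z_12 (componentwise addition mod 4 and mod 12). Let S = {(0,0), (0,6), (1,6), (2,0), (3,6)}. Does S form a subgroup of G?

No

|S| = 5 does not divide |G| = 48, so by Lagrange S is not a subgroup.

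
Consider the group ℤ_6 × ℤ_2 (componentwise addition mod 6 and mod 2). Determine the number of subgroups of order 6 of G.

|G| = 12 and 6 | 12, so subgroups of order 6 are possible by Lagrange.
The subgroups of order 6 are: {(0,0), (0,1), (2,0), (2,1), (4,0), (4,1)}; {(0,0), (1,0), (2,0), (3,0), (4,0), (5,0)}; {(0,0), (1,1), (2,0), (3,1), (4,0), (5,1)}.
So G has 3 subgroups of order 6.

3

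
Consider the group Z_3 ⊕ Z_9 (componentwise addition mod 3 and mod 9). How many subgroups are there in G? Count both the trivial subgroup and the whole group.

10

|G| = 27, so by Lagrange every subgroup order divides 27. Divisors: 1, 3, 9, 27.
Subgroups by order — order 1: 1; order 3: 4; order 9: 4; order 27: 1.
Total: 1 + 4 + 4 + 1 = 10.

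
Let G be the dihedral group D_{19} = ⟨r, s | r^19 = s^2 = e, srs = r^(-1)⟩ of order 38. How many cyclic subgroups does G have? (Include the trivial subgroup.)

21

A cyclic subgroup of order d is generated by each of its φ(d) elements of order d, so the cyclic subgroups of order d number (#elements of order d)/φ(d).
Cyclic subgroups by order — order 1: 1; order 2: 19; order 19: 1.
Total: 21.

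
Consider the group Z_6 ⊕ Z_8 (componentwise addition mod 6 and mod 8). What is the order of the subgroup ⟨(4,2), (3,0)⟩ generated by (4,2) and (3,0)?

|⟨(4,2)⟩| = 12 and |⟨(3,0)⟩| = 2, so |H| is a multiple of lcm(12, 2) = 12 and divides |G| = 48.
Closing under the operation: H = {(0,0), (0,2), (0,4), (0,6), (1,0), (1,2), (1,4), (1,6), (2,0), (2,2), (2,4), (2,6), (3,0), (3,2), (3,4), (3,6), (4,0), (4,2), (4,4), (4,6), (5,0), (5,2), (5,4), (5,6)}, so |H| = 24.

24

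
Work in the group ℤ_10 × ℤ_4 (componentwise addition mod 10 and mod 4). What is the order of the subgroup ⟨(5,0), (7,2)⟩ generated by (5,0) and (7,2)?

20

|⟨(5,0)⟩| = 2 and |⟨(7,2)⟩| = 10, so |H| is a multiple of lcm(2, 10) = 10 and divides |G| = 40.
Closing under the operation: H = {(0,0), (0,2), (1,0), (1,2), (2,0), (2,2), (3,0), (3,2), (4,0), (4,2), (5,0), (5,2), (6,0), (6,2), (7,0), (7,2), (8,0), (8,2), (9,0), (9,2)}, so |H| = 20.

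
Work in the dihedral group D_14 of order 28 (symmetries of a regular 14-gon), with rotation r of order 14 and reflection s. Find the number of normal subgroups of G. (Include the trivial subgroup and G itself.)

G has 28 subgroups. Checking conjugation-invariance by order — order 1: 1/1 normal; order 2: 1/15 normal; order 4: 0/7 normal; order 7: 1/1 normal; order 14: 3/3 normal; order 28: 1/1 normal.
Total normal subgroups: 7.

7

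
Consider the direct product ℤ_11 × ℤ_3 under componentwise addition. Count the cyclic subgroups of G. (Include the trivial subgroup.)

4

A cyclic subgroup of order d is generated by each of its φ(d) elements of order d, so the cyclic subgroups of order d number (#elements of order d)/φ(d).
Cyclic subgroups by order — order 1: 1; order 3: 1; order 11: 1; order 33: 1.
Total: 4.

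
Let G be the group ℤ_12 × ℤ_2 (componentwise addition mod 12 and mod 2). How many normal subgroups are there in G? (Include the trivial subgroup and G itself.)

G is abelian, so every subgroup is normal.
G has 16 subgroups in total, hence 16 normal subgroups.

16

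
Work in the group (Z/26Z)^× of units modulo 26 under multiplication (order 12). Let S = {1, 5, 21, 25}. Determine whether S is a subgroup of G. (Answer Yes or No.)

Yes

|S| = 4 divides |G| = 12, consistent with Lagrange.
S contains the identity, every element's inverse is in S, and S is closed under ·: it is a subgroup.
In fact S = ⟨21⟩.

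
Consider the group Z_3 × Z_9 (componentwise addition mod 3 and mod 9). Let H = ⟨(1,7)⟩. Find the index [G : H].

3

|⟨(1,7)⟩| = 9 and |G| = 27.
By Lagrange, [G : H] = |G|/|H| = 27/9 = 3.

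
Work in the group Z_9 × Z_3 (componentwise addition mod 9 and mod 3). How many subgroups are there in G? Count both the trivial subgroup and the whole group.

|G| = 27, so by Lagrange every subgroup order divides 27. Divisors: 1, 3, 9, 27.
Subgroups by order — order 1: 1; order 3: 4; order 9: 4; order 27: 1.
Total: 1 + 4 + 4 + 1 = 10.

10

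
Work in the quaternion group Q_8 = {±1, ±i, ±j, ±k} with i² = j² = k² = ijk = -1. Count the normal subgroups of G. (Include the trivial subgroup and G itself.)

6

G has 6 subgroups. Checking conjugation-invariance by order — order 1: 1/1 normal; order 2: 1/1 normal; order 4: 3/3 normal; order 8: 1/1 normal.
Total normal subgroups: 6.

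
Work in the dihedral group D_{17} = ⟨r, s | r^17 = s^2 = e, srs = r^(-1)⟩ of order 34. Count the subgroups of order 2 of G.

17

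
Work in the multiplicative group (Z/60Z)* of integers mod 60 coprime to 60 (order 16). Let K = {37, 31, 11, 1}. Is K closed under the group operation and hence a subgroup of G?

No

37 ∈ K but its inverse 13 ∉ K, so K is not a subgroup.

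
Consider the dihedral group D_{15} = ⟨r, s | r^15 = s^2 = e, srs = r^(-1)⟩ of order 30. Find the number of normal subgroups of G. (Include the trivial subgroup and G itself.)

5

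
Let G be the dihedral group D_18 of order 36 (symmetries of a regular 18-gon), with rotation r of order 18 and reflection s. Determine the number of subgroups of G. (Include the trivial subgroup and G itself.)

|G| = 36, so by Lagrange every subgroup order divides 36. Divisors: 1, 2, 3, 4, 6, 9, 12, 18, 36.
Subgroups by order — order 1: 1; order 2: 19; order 3: 1; order 4: 9; order 6: 7; order 9: 1; order 12: 3; order 18: 3; order 36: 1.
Total: 1 + 19 + 1 + 9 + 7 + 1 + 3 + 3 + 1 = 45.

45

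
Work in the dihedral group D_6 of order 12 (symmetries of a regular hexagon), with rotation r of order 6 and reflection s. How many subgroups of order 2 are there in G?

7

|G| = 12 and 2 | 12, so subgroups of order 2 are possible by Lagrange.
The subgroups of order 2 are: {e, r^2s}; {e, r^3}; {e, r^3s}; {e, r^4s}; … (7 in all).
So G has 7 subgroups of order 2.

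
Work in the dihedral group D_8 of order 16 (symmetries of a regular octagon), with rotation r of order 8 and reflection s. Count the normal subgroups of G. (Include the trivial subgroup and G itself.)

7

G has 19 subgroups. Checking conjugation-invariance by order — order 1: 1/1 normal; order 2: 1/9 normal; order 4: 1/5 normal; order 8: 3/3 normal; order 16: 1/1 normal.
Total normal subgroups: 7.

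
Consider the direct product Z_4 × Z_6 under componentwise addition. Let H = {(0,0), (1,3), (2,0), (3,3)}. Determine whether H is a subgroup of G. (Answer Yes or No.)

|H| = 4 divides |G| = 24, consistent with Lagrange.
H contains the identity, every element's inverse is in H, and H is closed under +: it is a subgroup.
In fact H = ⟨(3,3)⟩.

Yes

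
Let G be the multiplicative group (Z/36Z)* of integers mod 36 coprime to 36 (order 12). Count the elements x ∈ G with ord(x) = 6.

The elements of order 6 are: 5, 7, 11, 23, 29, 31.
That's 6.

6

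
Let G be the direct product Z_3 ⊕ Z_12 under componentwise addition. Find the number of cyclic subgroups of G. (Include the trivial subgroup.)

Each element a generates a cyclic subgroup ⟨a⟩; distinct elements may generate the same one (a cyclic group of order d has φ(d) generators).
Cyclic subgroups by order — order 1: 1; order 2: 1; order 3: 4; order 4: 1; order 6: 4; order 12: 4.
Total: 15.

15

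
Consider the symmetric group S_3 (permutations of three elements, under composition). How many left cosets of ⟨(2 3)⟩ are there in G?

|⟨(2 3)⟩| = 2 and |G| = 6.
By Lagrange, [G : H] = |G|/|H| = 6/2 = 3.

3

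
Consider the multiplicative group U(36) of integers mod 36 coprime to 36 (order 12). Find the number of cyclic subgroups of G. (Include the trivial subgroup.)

8

Group the elements of G by the cyclic subgroup they generate; each cyclic subgroup of order d accounts for φ(d) elements.
Cyclic subgroups by order — order 1: 1; order 2: 3; order 3: 1; order 6: 3.
Total: 8.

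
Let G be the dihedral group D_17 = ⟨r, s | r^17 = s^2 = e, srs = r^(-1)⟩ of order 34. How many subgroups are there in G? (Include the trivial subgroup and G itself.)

|G| = 34, so by Lagrange every subgroup order divides 34. Divisors: 1, 2, 17, 34.
Subgroups by order — order 1: 1; order 2: 17; order 17: 1; order 34: 1.
Total: 1 + 17 + 1 + 1 = 20.

20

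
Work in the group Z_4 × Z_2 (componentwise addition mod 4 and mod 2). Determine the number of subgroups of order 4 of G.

3

|G| = 8 and 4 | 8, so subgroups of order 4 are possible by Lagrange.
The subgroups of order 4 are: {(0,0), (0,1), (2,0), (2,1)}; {(0,0), (1,0), (2,0), (3,0)}; {(0,0), (1,1), (2,0), (3,1)}.
So G has 3 subgroups of order 4.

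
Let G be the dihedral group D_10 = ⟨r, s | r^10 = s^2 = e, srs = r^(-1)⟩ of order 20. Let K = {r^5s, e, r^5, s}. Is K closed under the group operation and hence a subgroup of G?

Yes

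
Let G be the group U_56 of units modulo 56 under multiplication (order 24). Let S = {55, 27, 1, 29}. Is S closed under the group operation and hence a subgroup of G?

Yes

|S| = 4 divides |G| = 24, consistent with Lagrange.
S contains the identity, every element's inverse is in S, and S is closed under ·: it is a subgroup.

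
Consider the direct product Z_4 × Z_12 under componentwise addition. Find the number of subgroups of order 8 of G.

3

|G| = 48 and 8 | 48, so subgroups of order 8 are possible by Lagrange.
The subgroups of order 8 are: {(0,0), (0,3), (0,6), (0,9), (2,0), (2,3), (2,6), (2,9)}; {(0,0), (0,6), (1,0), (1,6), (2,0), (2,6), (3,0), (3,6)}; {(0,0), (0,6), (1,3), (1,9), (2,0), (2,6), (3,3), (3,9)}.
So G has 3 subgroups of order 8.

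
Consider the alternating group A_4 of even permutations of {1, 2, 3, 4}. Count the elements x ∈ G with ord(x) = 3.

8

The elements of order 3 are: (2 3 4), (2 4 3), (1 2 3), (1 2 4), (1 3 2), (1 3 4), (1 4 2), (1 4 3).
That's 8.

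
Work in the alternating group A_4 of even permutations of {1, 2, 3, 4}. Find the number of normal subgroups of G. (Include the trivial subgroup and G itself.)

3

G has 10 subgroups. Checking conjugation-invariance by order — order 1: 1/1 normal; order 2: 0/3 normal; order 3: 0/4 normal; order 4: 1/1 normal; order 12: 1/1 normal.
Total normal subgroups: 3.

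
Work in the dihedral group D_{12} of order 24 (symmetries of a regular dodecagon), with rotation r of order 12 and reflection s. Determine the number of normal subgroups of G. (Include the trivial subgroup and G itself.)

G has 34 subgroups. Checking conjugation-invariance by order — order 1: 1/1 normal; order 2: 1/13 normal; order 3: 1/1 normal; order 4: 1/7 normal; order 6: 1/5 normal; order 8: 0/3 normal; order 12: 3/3 normal; order 24: 1/1 normal.
Total normal subgroups: 9.

9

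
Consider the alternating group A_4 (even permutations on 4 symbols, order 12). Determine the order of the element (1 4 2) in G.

Computing powers of (1 4 2): the smallest k with ((1 4 2))^k = e is k = 3.

3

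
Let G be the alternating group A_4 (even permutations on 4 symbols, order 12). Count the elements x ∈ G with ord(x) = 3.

The elements of order 3 are: (2 3 4), (2 4 3), (1 2 3), (1 2 4), (1 3 2), (1 3 4), (1 4 2), (1 4 3).
That's 8.

8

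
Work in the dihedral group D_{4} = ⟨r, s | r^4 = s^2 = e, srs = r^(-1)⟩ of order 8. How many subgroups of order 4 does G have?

|G| = 8 and 4 | 8, so subgroups of order 4 are possible by Lagrange.
The subgroups of order 4 are: {e, r, r^2, r^3}; {e, r^2, s, r^2s}; {e, r^2, rs, r^3s}.
So G has 3 subgroups of order 4.

3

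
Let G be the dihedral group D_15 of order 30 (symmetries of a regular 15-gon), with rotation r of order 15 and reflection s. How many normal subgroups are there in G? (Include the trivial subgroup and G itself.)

G has 28 subgroups. Checking conjugation-invariance by order — order 1: 1/1 normal; order 2: 0/15 normal; order 3: 1/1 normal; order 5: 1/1 normal; order 6: 0/5 normal; order 10: 0/3 normal; order 15: 1/1 normal; order 30: 1/1 normal.
Total normal subgroups: 5.

5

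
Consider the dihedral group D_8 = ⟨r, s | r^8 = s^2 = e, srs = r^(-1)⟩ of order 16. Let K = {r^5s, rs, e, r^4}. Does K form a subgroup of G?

|K| = 4 divides |G| = 16, consistent with Lagrange.
K contains the identity, every element's inverse is in K, and K is closed under ·: it is a subgroup.

Yes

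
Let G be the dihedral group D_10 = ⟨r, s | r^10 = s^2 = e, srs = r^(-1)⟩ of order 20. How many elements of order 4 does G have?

0

No element of G has order 4 (even though 4 | 20).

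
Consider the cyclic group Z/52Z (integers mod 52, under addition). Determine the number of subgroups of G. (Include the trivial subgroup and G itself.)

6

Subgroups of the cyclic group Z/52Z correspond bijectively to divisors of 52.
Divisors of 52: 1, 2, 4, 13, 26, 52.
So Z/52Z has 6 subgroups.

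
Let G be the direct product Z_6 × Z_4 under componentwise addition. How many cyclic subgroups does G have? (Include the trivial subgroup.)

Group the elements of G by the cyclic subgroup they generate; each cyclic subgroup of order d accounts for φ(d) elements.
Cyclic subgroups by order — order 1: 1; order 2: 3; order 3: 1; order 4: 2; order 6: 3; order 12: 2.
Total: 12.

12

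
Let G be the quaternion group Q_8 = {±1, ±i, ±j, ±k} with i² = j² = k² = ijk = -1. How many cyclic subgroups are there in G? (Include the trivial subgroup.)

5

Each element a generates a cyclic subgroup ⟨a⟩; distinct elements may generate the same one (a cyclic group of order d has φ(d) generators).
Cyclic subgroups by order — order 1: 1; order 2: 1; order 4: 3.
Total: 5.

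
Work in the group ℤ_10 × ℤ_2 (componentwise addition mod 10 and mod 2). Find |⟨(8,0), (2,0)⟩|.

|⟨(8,0)⟩| = 5 and |⟨(2,0)⟩| = 5, so |H| is a multiple of lcm(5, 5) = 5 and divides |G| = 20.
Closing under the operation: H = {(0,0), (2,0), (4,0), (6,0), (8,0)}, so |H| = 5.

5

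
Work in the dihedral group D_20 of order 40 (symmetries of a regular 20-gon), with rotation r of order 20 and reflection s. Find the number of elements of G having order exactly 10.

The elements of order 10 are: r^2, r^6, r^14, r^18.
That's 4.

4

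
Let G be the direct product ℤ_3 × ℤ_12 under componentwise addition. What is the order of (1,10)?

6

The order of (1,10) in Z_3 × Z_12 is lcm(ord(1) in Z_3, ord(10) in Z_12).
ord(1) = 3 and ord(10) = 6, so |⟨(1,10)⟩| = lcm(3, 6) = 6.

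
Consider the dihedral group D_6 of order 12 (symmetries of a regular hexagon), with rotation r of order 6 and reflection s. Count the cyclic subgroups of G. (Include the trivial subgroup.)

Each element a generates a cyclic subgroup ⟨a⟩; distinct elements may generate the same one (a cyclic group of order d has φ(d) generators).
Cyclic subgroups by order — order 1: 1; order 2: 7; order 3: 1; order 6: 1.
Total: 10.

10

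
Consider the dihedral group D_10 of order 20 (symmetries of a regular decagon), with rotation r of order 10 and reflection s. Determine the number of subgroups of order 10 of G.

3

|G| = 20 and 10 | 20, so subgroups of order 10 are possible by Lagrange.
The subgroups of order 10 are: {e, r, r^2, r^3, r^4, r^5, r^6, r^7, r^8, r^9}; {e, r^2, r^4, r^6, r^8, s, r^2s, r^4s, r^6s, r^8s}; {e, r^2, r^4, r^6, r^8, rs, r^3s, r^5s, r^7s, r^9s}.
So G has 3 subgroups of order 10.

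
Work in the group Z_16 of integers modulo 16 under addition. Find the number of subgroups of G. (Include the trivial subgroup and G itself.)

Subgroups of the cyclic group Z_16 correspond bijectively to divisors of 16.
Divisors of 16: 1, 2, 4, 8, 16.
So Z_16 has 5 subgroups.

5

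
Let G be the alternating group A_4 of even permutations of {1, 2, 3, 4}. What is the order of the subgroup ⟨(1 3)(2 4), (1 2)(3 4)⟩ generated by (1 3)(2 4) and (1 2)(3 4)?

4

|⟨(1 3)(2 4)⟩| = 2 and |⟨(1 2)(3 4)⟩| = 2, so |H| is a multiple of lcm(2, 2) = 2 and divides |G| = 12.
Closing under the operation: H = {e, (1 2)(3 4), (1 3)(2 4), (1 4)(2 3)}, so |H| = 4.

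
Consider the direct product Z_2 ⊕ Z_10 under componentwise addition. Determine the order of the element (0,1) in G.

10

The order of (0,1) in Z_2 × Z_10 is lcm(ord(0) in Z_2, ord(1) in Z_10).
ord(0) = 1 and ord(1) = 10, so |⟨(0,1)⟩| = lcm(1, 10) = 10.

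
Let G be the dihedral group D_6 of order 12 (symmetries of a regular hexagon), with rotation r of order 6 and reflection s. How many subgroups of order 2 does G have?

|G| = 12 and 2 | 12, so subgroups of order 2 are possible by Lagrange.
The subgroups of order 2 are: {e, r^2s}; {e, r^3}; {e, r^3s}; {e, r^4s}; … (7 in all).
So G has 7 subgroups of order 2.

7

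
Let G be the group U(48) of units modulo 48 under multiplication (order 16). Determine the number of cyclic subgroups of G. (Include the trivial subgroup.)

12

Group the elements of G by the cyclic subgroup they generate; each cyclic subgroup of order d accounts for φ(d) elements.
Cyclic subgroups by order — order 1: 1; order 2: 7; order 4: 4.
Total: 12.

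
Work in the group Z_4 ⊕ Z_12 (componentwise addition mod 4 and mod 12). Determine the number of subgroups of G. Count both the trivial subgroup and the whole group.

30

|G| = 48, so by Lagrange every subgroup order divides 48. Divisors: 1, 2, 3, 4, 6, 8, 12, 16, 24, 48.
Subgroups by order — order 1: 1; order 2: 3; order 3: 1; order 4: 7; order 6: 3; order 8: 3; order 12: 7; order 16: 1; order 24: 3; order 48: 1.
Total: 1 + 3 + 1 + 7 + 3 + 3 + 7 + 1 + 3 + 1 = 30.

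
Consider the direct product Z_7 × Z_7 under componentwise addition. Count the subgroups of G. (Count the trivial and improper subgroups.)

10

|G| = 49, so by Lagrange every subgroup order divides 49. Divisors: 1, 7, 49.
Subgroups by order — order 1: 1; order 7: 8; order 49: 1.
Total: 1 + 8 + 1 = 10.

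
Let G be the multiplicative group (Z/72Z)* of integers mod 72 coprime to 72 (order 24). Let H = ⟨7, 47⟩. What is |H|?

|⟨7⟩| = 6 and |⟨47⟩| = 6, so |H| is a multiple of lcm(6, 6) = 6 and divides |G| = 24.
Closing under the operation: H = {1, 7, 17, 23, 25, 31, 41, 47, 49, 55, 65, 71}, so |H| = 12.

12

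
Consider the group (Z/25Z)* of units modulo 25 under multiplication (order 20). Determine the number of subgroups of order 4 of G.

1

|G| = 20 and 4 | 20, so subgroups of order 4 are possible by Lagrange.
The subgroups of order 4 are: {1, 7, 18, 24}.
So G has 1 subgroup of order 4.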